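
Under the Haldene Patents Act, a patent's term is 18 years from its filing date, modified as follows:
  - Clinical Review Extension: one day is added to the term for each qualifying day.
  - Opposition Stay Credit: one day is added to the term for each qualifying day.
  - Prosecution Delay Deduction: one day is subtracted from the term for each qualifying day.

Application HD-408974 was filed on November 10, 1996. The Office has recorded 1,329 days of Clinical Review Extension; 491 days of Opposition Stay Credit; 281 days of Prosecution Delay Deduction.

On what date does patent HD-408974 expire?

2019-01-27

Base term: filing date + 18 years → 10 November 2014.
Clinical Review Extension: +1329 days → 1 July 2018.
Opposition Stay Credit: +491 days → 4 November 2019.
Prosecution Delay Deduction: −281 days → 27 January 2019.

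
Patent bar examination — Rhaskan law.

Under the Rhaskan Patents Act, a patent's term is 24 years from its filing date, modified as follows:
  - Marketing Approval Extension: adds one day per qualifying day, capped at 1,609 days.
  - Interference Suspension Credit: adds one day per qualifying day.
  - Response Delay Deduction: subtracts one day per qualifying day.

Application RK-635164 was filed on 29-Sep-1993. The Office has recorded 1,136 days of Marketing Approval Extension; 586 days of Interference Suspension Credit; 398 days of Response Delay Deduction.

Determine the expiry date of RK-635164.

Base term: filing date + 24 years → 29 September 2017.
Marketing Approval Extension: 1136 days (within the 1609-day cap) → +1136 days → 8 November 2020.
Interference Suspension Credit: +586 days → 17 June 2022.
Response Delay Deduction: −398 days → 15 May 2021.

May 15, 2021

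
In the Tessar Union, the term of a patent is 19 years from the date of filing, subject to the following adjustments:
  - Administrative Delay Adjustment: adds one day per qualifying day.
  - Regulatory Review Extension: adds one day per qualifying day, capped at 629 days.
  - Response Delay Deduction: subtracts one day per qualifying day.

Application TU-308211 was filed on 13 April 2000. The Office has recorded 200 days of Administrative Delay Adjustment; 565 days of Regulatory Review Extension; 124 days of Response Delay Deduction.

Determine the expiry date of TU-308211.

Base term: filing date + 19 years → 13 April 2019.
Administrative Delay Adjustment: +200 days → 30 October 2019.
Regulatory Review Extension: 565 days (within the 629-day cap) → +565 days → 17 May 2021.
Response Delay Deduction: −124 days → 13 January 2021.

2021-01-13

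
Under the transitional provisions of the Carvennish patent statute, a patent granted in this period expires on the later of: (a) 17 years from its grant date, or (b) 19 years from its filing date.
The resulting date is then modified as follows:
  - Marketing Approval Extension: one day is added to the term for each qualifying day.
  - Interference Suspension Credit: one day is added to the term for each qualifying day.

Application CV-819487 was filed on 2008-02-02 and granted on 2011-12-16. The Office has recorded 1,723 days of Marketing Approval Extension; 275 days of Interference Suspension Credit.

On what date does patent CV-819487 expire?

2034-06-06

(a) grant + 17 years → 16 December 2028.
(b) filing + 19 years → 2 February 2027.
Later of the two: 16 December 2028.
Marketing Approval Extension: +1723 days → 4 September 2033.
Interference Suspension Credit: +275 days → 6 June 2034.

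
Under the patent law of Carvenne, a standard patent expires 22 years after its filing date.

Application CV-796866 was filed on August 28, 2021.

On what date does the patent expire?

2043-08-28

Filing date + 22 years → 28 August 2043.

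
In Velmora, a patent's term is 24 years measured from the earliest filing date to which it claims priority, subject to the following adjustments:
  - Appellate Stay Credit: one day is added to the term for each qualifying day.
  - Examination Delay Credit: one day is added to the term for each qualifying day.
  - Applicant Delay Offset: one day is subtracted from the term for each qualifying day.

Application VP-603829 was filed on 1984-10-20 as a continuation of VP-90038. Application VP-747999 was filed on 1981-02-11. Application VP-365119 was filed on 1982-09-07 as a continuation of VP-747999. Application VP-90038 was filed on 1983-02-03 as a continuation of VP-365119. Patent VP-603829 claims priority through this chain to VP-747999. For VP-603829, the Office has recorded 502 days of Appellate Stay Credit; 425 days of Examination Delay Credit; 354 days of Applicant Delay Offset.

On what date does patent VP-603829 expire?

September 7, 2006

Earliest priority filing: 11 February 1981.
Base term: 11 February 1981 + 24 years → 11 February 2005.
Appellate Stay Credit: +502 days → 28 June 2006.
Examination Delay Credit: +425 days → 27 August 2007.
Applicant Delay Offset: −354 days → 7 September 2006.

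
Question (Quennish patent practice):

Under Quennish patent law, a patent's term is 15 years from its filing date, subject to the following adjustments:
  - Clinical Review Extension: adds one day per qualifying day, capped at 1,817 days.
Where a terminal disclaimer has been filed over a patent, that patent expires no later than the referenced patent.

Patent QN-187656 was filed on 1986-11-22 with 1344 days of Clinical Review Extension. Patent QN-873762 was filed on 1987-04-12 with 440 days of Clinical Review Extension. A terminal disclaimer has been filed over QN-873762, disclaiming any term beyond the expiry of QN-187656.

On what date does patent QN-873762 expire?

June 26, 2003

Natural term of QN-873762:
  Base: filing + 15 years → 12 April 2002.
  Clinical Review Extension: 440 days (within the 1817-day cap) → +440 days → 26 June 2003.
Expiry of referenced patent QN-187656:
  Base: filing + 15 years → 22 November 2001.
  Clinical Review Extension: 1344 days (within the 1817-day cap) → +1344 days → 28 July 2005.
Terminal disclaimer: QN-873762 expires on the earlier of 26 June 2003 and 28 July 2005.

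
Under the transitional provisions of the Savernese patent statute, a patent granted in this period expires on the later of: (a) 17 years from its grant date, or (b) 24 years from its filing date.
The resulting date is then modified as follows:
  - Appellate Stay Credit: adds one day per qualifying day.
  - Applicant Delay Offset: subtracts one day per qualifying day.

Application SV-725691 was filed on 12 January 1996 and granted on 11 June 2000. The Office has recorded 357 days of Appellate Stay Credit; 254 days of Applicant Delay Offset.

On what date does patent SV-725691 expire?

2020-04-24

(a) grant + 17 years → 11 June 2017.
(b) filing + 24 years → 12 January 2020.
Later of the two: 12 January 2020.
Appellate Stay Credit: +357 days → 3 January 2021.
Applicant Delay Offset: −254 days → 24 April 2020.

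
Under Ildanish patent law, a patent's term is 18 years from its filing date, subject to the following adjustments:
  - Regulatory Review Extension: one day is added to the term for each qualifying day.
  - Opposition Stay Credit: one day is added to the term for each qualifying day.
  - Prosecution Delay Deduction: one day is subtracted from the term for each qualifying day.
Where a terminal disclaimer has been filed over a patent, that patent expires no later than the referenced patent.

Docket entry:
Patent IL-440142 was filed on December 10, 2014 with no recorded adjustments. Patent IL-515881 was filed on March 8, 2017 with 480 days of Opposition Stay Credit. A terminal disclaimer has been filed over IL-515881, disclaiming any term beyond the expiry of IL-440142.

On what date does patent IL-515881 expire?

2032-12-10

Natural term of IL-515881:
  Base: filing + 18 years → 8 March 2035.
  Opposition Stay Credit: +480 days → 30 June 2036.
Expiry of referenced patent IL-440142:
  Base: filing + 18 years → 10 December 2032.
Terminal disclaimer: IL-515881 expires on the earlier of 30 June 2036 and 10 December 2032.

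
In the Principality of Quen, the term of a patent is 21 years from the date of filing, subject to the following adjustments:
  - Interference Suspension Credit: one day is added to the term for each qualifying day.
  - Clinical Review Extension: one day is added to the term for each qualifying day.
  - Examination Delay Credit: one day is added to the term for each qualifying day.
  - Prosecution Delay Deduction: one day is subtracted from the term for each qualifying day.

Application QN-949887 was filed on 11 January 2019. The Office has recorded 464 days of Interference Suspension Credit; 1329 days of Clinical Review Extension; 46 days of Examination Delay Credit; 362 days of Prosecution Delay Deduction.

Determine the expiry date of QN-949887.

Base term: filing date + 21 years → 11 January 2040.
Interference Suspension Credit: +464 days → 19 April 2041.
Clinical Review Extension: +1329 days → 8 December 2044.
Examination Delay Credit: +46 days → 23 January 2045.
Prosecution Delay Deduction: −362 days → 27 January 2044.

January 27, 2044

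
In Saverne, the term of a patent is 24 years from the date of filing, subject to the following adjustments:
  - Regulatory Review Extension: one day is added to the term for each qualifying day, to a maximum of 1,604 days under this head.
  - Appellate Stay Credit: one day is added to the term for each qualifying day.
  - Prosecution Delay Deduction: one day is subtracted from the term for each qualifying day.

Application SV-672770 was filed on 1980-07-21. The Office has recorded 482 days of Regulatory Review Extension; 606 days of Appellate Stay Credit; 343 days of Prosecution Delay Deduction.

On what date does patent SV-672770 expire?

Base term: filing date + 24 years → 21 July 2004.
Regulatory Review Extension: 482 days (within the 1604-day cap) → +482 days → 15 November 2005.
Appellate Stay Credit: +606 days → 14 July 2007.
Prosecution Delay Deduction: −343 days → 5 August 2006.

August 5, 2006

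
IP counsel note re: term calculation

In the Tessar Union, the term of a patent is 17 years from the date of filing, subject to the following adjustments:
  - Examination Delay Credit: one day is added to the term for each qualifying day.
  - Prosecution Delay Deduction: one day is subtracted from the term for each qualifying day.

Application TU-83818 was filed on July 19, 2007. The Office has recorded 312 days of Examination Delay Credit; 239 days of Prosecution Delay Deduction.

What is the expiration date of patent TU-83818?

September 30, 2024

Base term: filing date + 17 years → 19 July 2024.
Examination Delay Credit: +312 days → 27 May 2025.
Prosecution Delay Deduction: −239 days → 30 September 2024.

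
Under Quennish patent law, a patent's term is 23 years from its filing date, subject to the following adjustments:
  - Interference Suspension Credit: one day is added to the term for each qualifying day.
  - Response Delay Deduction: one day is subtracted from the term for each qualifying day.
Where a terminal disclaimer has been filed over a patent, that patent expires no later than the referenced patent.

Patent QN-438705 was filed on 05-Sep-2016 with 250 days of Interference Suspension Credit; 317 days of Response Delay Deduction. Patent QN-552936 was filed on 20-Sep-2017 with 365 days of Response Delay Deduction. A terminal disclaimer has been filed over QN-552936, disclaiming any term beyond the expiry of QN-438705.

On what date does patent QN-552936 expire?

June 30, 2039

Natural term of QN-552936:
  Base: filing + 23 years → 20 September 2040.
  Response Delay Deduction: −365 days → 21 September 2039.
Expiry of referenced patent QN-438705:
  Base: filing + 23 years → 5 September 2039.
  Interference Suspension Credit: +250 days → 12 May 2040.
  Response Delay Deduction: −317 days → 30 June 2039.
Terminal disclaimer: QN-552936 expires on the earlier of 21 September 2039 and 30 June 2039.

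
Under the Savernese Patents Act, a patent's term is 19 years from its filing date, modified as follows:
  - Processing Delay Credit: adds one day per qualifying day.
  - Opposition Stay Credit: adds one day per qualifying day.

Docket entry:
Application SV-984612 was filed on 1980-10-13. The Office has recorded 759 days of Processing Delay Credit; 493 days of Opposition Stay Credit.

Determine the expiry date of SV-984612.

2003-03-18

Base term: filing date + 19 years → 13 October 1999.
Processing Delay Credit: +759 days → 10 November 2001.
Opposition Stay Credit: +493 days → 18 March 2003.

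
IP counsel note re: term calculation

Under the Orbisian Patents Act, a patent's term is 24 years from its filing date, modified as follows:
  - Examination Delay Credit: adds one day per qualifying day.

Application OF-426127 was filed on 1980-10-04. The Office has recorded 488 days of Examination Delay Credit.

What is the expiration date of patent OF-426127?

2006-02-04

Base term: filing date + 24 years → 4 October 2004.
Examination Delay Credit: +488 days → 4 February 2006.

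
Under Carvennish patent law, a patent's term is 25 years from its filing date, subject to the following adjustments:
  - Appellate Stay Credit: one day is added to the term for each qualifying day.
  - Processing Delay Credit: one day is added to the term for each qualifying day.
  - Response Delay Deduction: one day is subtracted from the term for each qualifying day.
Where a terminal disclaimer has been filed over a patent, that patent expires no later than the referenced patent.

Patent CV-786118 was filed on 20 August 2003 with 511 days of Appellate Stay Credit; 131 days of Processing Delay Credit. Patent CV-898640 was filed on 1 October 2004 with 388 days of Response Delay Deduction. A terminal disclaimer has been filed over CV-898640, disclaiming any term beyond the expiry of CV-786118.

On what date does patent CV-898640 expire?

September 8, 2028

Natural term of CV-898640:
  Base: filing + 25 years → 1 October 2029.
  Response Delay Deduction: −388 days → 8 September 2028.
Expiry of referenced patent CV-786118:
  Base: filing + 25 years → 20 August 2028.
  Appellate Stay Credit: +511 days → 13 January 2030.
  Processing Delay Credit: +131 days → 24 May 2030.
Terminal disclaimer: CV-898640 expires on the earlier of 8 September 2028 and 24 May 2030.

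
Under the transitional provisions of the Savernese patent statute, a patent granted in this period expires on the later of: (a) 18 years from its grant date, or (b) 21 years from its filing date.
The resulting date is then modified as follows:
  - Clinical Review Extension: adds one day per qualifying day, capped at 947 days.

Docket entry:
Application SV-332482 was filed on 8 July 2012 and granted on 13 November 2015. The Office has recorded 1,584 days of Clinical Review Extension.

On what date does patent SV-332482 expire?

(a) grant + 18 years → 13 November 2033.
(b) filing + 21 years → 8 July 2033.
Later of the two: 13 November 2033.
Clinical Review Extension: 1584 days claimed exceeds the 947-day cap, so +947 days → 17 June 2036.

2036-06-17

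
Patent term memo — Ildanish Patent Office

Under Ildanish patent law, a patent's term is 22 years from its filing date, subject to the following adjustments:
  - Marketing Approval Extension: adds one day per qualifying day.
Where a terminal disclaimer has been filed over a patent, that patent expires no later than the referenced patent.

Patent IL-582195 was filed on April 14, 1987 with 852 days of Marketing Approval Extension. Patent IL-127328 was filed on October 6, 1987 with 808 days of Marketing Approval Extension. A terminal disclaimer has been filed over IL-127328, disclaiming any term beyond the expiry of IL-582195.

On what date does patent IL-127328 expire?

Natural term of IL-127328:
  Base: filing + 22 years → 6 October 2009.
  Marketing Approval Extension: +808 days → 23 December 2011.
Expiry of referenced patent IL-582195:
  Base: filing + 22 years → 14 April 2009.
  Marketing Approval Extension: +852 days → 14 August 2011.
Terminal disclaimer: IL-127328 expires on the earlier of 23 December 2011 and 14 August 2011.

2011-08-14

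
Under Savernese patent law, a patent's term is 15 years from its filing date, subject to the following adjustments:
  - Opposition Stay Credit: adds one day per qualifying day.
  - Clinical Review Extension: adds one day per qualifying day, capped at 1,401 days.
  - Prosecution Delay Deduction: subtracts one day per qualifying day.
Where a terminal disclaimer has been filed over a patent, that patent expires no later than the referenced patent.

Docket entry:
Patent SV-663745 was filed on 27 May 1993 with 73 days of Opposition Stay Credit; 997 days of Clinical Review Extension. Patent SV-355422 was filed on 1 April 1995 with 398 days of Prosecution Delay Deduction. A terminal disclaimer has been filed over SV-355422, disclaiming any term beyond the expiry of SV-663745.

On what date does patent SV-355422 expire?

2009-02-27

Natural term of SV-355422:
  Base: filing + 15 years → 1 April 2010.
  Prosecution Delay Deduction: −398 days → 27 February 2009.
Expiry of referenced patent SV-663745:
  Base: filing + 15 years → 27 May 2008.
  Opposition Stay Credit: +73 days → 8 August 2008.
  Clinical Review Extension: 997 days (within the 1401-day cap) → +997 days → 2 May 2011.
Terminal disclaimer: SV-355422 expires on the earlier of 27 February 2009 and 2 May 2011.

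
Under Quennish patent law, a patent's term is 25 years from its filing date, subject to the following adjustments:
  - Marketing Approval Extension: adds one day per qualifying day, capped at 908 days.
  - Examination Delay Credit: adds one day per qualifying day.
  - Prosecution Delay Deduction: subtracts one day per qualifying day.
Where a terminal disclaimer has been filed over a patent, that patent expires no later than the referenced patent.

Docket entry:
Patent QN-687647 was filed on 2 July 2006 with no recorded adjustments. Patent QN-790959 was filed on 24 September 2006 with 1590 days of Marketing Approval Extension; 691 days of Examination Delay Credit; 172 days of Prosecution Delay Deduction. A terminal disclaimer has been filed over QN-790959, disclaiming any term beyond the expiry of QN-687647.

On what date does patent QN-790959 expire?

July 2, 2031

Natural term of QN-790959:
  Base: filing + 25 years → 24 September 2031.
  Marketing Approval Extension: 1590 days claimed exceeds the 908-day cap, so +908 days → 20 March 2034.
  Examination Delay Credit: +691 days → 9 February 2036.
  Prosecution Delay Deduction: −172 days → 21 August 2035.
Expiry of referenced patent QN-687647:
  Base: filing + 25 years → 2 July 2031.
Terminal disclaimer: QN-790959 expires on the earlier of 21 August 2035 and 2 July 2031.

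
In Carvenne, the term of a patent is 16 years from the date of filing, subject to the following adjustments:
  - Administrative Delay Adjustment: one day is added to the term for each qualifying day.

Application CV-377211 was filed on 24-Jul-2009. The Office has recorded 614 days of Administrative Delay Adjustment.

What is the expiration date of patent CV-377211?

Base term: filing date + 16 years → 24 July 2025.
Administrative Delay Adjustment: +614 days → 30 March 2027.

2027-03-30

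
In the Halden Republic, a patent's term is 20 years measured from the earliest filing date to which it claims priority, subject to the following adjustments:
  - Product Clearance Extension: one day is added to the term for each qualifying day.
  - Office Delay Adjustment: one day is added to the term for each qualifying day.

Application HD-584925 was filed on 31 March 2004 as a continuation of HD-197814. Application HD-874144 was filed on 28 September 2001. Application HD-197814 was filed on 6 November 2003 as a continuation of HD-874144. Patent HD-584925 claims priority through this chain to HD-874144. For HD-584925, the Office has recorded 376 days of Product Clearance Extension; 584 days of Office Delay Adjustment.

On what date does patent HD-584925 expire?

Earliest priority filing: 28 September 2001.
Base term: 28 September 2001 + 20 years → 28 September 2021.
Product Clearance Extension: +376 days → 9 October 2022.
Office Delay Adjustment: +584 days → 15 May 2024.

2024-05-15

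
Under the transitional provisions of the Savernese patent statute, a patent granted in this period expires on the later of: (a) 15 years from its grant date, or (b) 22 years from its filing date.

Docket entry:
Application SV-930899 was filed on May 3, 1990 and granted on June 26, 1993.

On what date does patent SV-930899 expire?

(a) grant + 15 years → 26 June 2008.
(b) filing + 22 years → 3 May 2012.
Later of the two: 3 May 2012.

May 3, 2012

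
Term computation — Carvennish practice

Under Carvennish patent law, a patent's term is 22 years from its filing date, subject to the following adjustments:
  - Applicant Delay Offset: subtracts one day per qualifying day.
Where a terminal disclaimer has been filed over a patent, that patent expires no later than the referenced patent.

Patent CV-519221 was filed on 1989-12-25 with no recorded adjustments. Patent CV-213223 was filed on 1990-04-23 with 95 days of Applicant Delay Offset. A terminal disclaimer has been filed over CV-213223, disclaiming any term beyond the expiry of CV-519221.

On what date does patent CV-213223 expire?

Natural term of CV-213223:
  Base: filing + 22 years → 23 April 2012.
  Applicant Delay Offset: −95 days → 19 January 2012.
Expiry of referenced patent CV-519221:
  Base: filing + 22 years → 25 December 2011.
Terminal disclaimer: CV-213223 expires on the earlier of 19 January 2012 and 25 December 2011.

December 25, 2011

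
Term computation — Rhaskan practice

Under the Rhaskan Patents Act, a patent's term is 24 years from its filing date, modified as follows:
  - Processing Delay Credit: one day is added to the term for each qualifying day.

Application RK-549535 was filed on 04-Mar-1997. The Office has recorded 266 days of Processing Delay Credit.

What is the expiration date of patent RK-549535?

Base term: filing date + 24 years → 4 March 2021.
Processing Delay Credit: +266 days → 25 November 2021.

2021-11-25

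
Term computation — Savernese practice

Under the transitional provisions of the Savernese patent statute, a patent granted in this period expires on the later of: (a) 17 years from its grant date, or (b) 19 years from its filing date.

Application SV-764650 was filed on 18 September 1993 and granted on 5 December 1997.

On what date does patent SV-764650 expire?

(a) grant + 17 years → 5 December 2014.
(b) filing + 19 years → 18 September 2012.
Later of the two: 5 December 2014.

2014-12-05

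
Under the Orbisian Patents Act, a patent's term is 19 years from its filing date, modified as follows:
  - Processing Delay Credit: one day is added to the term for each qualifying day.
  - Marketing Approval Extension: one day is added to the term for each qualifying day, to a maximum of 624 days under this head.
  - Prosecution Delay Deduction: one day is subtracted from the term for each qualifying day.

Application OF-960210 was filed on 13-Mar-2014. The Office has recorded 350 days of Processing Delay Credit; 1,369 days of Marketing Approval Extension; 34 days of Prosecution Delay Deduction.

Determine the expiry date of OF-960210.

2035-10-09

Base term: filing date + 19 years → 13 March 2033.
Processing Delay Credit: +350 days → 26 February 2034.
Marketing Approval Extension: 1369 days claimed exceeds the 624-day cap, so +624 days → 12 November 2035.
Prosecution Delay Deduction: −34 days → 9 October 2035.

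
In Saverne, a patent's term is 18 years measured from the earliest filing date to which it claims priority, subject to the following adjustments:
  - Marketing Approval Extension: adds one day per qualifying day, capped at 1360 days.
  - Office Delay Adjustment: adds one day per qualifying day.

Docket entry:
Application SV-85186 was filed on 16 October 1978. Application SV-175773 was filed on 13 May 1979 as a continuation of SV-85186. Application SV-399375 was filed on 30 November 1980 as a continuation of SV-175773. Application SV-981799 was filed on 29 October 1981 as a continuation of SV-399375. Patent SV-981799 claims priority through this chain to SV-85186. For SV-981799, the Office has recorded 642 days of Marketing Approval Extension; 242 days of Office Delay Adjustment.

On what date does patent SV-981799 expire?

Earliest priority filing: 16 October 1978.
Base term: 16 October 1978 + 18 years → 16 October 1996.
Marketing Approval Extension: 642 days (within the 1360-day cap) → +642 days → 20 July 1998.
Office Delay Adjustment: +242 days → 19 March 1999.

1999-03-19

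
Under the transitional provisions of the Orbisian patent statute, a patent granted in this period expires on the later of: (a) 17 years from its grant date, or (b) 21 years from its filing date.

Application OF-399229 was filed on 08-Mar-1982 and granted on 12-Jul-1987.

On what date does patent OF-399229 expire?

2004-07-12

(a) grant + 17 years → 12 July 2004.
(b) filing + 21 years → 8 March 2003.
Later of the two: 12 July 2004.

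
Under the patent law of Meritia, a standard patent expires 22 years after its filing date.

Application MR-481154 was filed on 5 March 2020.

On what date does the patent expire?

Filing date + 22 years → 5 March 2042.

2042-03-05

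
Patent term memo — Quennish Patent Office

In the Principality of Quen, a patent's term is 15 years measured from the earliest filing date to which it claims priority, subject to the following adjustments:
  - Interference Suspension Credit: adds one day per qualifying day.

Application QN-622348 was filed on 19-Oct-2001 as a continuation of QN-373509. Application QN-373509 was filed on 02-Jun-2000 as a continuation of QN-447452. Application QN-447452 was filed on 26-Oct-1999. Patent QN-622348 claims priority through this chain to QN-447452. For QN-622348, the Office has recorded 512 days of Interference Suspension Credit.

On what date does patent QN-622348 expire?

March 21, 2016

Earliest priority filing: 26 October 1999.
Base term: 26 October 1999 + 15 years → 26 October 2014.
Interference Suspension Credit: +512 days → 21 March 2016.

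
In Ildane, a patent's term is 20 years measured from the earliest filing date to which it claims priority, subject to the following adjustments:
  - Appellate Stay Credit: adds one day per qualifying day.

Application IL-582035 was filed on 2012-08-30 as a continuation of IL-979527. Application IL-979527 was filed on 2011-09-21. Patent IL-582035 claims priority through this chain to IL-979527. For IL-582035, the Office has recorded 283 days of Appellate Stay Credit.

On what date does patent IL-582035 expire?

June 30, 2032

Earliest priority filing: 21 September 2011.
Base term: 21 September 2011 + 20 years → 21 September 2031.
Appellate Stay Credit: +283 days → 30 June 2032.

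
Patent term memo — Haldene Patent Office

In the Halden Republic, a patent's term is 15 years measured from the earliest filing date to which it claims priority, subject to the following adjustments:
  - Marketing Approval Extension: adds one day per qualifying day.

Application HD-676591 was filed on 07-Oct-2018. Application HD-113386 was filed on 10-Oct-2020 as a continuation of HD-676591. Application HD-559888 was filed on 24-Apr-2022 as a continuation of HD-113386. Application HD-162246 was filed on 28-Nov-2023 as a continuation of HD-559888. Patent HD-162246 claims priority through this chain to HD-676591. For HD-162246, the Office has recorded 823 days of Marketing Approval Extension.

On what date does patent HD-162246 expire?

January 8, 2036

Earliest priority filing: 7 October 2018.
Base term: 7 October 2018 + 15 years → 7 October 2033.
Marketing Approval Extension: +823 days → 8 January 2036.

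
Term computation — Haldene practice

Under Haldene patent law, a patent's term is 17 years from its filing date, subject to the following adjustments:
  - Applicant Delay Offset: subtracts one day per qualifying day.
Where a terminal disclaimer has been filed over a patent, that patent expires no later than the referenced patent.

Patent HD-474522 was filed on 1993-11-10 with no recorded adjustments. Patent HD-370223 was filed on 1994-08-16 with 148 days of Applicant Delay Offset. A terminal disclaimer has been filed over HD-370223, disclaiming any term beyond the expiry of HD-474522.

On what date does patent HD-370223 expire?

Natural term of HD-370223:
  Base: filing + 17 years → 16 August 2011.
  Applicant Delay Offset: −148 days → 21 March 2011.
Expiry of referenced patent HD-474522:
  Base: filing + 17 years → 10 November 2010.
Terminal disclaimer: HD-370223 expires on the earlier of 21 March 2011 and 10 November 2010.

November 10, 2010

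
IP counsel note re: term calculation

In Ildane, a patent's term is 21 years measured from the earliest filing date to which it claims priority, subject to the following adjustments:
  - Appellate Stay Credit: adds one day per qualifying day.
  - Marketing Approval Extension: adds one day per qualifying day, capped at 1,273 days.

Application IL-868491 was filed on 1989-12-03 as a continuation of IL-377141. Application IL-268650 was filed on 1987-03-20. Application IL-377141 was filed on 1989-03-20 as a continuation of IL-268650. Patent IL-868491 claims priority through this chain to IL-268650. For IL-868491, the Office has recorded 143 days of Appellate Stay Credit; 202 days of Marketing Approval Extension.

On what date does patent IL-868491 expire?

Earliest priority filing: 20 March 1987.
Base term: 20 March 1987 + 21 years → 20 March 2008.
Appellate Stay Credit: +143 days → 10 August 2008.
Marketing Approval Extension: 202 days (within the 1273-day cap) → +202 days → 28 February 2009.

February 28, 2009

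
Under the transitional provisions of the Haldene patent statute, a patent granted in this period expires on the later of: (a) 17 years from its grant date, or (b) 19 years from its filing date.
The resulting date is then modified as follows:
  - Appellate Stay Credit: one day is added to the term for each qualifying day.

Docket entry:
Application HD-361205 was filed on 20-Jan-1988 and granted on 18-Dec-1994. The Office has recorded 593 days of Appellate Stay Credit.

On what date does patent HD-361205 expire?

2013-08-02

(a) grant + 17 years → 18 December 2011.
(b) filing + 19 years → 20 January 2007.
Later of the two: 18 December 2011.
Appellate Stay Credit: +593 days → 2 August 2013.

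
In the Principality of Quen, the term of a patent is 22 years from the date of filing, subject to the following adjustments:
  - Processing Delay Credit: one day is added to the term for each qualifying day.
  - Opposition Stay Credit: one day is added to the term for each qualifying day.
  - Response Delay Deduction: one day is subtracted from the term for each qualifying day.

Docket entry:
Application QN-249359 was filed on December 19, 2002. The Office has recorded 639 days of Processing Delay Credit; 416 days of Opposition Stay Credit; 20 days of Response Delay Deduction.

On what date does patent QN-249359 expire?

Base term: filing date + 22 years → 19 December 2024.
Processing Delay Credit: +639 days → 19 September 2026.
Opposition Stay Credit: +416 days → 9 November 2027.
Response Delay Deduction: −20 days → 20 October 2027.

2027-10-20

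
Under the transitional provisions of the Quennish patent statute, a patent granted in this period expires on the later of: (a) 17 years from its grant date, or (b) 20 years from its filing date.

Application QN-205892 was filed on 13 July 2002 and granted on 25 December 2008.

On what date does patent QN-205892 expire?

(a) grant + 17 years → 25 December 2025.
(b) filing + 20 years → 13 July 2022.
Later of the two: 25 December 2025.

2025-12-25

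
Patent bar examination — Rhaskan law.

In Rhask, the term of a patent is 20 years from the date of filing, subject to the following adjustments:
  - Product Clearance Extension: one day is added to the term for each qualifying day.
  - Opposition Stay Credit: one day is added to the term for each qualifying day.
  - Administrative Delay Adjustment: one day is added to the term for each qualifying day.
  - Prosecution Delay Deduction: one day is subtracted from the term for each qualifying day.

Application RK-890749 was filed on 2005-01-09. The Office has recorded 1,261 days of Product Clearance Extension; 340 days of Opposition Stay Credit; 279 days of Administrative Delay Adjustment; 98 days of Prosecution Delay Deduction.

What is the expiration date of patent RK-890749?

Base term: filing date + 20 years → 9 January 2025.
Product Clearance Extension: +1261 days → 23 June 2028.
Opposition Stay Credit: +340 days → 29 May 2029.
Administrative Delay Adjustment: +279 days → 4 March 2030.
Prosecution Delay Deduction: −98 days → 26 November 2029.

2029-11-26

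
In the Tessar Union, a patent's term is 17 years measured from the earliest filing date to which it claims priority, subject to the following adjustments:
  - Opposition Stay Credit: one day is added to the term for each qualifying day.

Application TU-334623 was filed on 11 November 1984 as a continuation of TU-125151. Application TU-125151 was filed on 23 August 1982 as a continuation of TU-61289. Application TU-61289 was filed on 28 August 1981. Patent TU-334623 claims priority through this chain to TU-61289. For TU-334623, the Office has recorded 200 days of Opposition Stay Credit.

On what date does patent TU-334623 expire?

Earliest priority filing: 28 August 1981.
Base term: 28 August 1981 + 17 years → 28 August 1998.
Opposition Stay Credit: +200 days → 16 March 1999.

March 16, 1999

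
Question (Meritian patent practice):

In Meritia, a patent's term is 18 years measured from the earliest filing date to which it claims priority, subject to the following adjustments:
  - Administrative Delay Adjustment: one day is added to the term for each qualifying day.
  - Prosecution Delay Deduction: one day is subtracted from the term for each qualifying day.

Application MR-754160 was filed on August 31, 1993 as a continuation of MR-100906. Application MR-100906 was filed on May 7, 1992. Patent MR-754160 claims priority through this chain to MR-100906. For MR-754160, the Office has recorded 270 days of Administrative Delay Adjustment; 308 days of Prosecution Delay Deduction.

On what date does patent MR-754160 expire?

Earliest priority filing: 7 May 1992.
Base term: 7 May 1992 + 18 years → 7 May 2010.
Administrative Delay Adjustment: +270 days → 1 February 2011.
Prosecution Delay Deduction: −308 days → 30 March 2010.

March 30, 2010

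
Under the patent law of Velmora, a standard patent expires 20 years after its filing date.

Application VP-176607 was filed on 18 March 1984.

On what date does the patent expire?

March 18, 2004

Filing date + 20 years → 18 March 2004.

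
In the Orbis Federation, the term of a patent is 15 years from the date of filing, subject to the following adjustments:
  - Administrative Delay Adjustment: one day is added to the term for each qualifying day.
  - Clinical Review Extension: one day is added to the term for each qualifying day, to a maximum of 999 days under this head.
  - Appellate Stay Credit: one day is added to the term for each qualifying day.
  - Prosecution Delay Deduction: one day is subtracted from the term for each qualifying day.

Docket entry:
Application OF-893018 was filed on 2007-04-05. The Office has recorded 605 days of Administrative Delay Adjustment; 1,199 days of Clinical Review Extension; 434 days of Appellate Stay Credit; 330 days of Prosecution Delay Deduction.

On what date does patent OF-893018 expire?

2026-12-08

Base term: filing date + 15 years → 5 April 2022.
Administrative Delay Adjustment: +605 days → 1 December 2023.
Clinical Review Extension: 1199 days claimed exceeds the 999-day cap, so +999 days → 26 August 2026.
Appellate Stay Credit: +434 days → 3 November 2027.
Prosecution Delay Deduction: −330 days → 8 December 2026.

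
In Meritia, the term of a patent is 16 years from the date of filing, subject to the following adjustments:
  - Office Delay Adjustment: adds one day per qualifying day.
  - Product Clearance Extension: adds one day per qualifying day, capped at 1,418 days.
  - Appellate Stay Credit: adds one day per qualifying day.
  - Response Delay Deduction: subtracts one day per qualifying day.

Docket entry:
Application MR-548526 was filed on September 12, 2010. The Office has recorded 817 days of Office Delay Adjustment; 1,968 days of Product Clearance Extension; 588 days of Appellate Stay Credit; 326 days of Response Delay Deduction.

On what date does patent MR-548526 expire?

July 14, 2033

Base term: filing date + 16 years → 12 September 2026.
Office Delay Adjustment: +817 days → 7 December 2028.
Product Clearance Extension: 1968 days claimed exceeds the 1418-day cap, so +1418 days → 25 October 2032.
Appellate Stay Credit: +588 days → 5 June 2034.
Response Delay Deduction: −326 days → 14 July 2033.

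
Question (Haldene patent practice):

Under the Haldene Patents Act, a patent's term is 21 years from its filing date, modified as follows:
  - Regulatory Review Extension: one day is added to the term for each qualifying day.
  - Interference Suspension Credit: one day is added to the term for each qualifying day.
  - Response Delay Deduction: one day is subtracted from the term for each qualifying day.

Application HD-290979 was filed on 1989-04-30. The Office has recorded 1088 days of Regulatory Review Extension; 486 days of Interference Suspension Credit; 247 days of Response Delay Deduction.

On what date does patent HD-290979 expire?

Base term: filing date + 21 years → 30 April 2010.
Regulatory Review Extension: +1088 days → 22 April 2013.
Interference Suspension Credit: +486 days → 21 August 2014.
Response Delay Deduction: −247 days → 17 December 2013.

December 17, 2013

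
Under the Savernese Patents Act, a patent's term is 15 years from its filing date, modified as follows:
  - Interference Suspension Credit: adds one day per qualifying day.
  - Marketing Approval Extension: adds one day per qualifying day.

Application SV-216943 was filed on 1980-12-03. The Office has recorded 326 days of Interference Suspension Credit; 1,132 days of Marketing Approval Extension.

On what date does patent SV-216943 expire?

1999-11-30

Base term: filing date + 15 years → 3 December 1995.
Interference Suspension Credit: +326 days → 24 October 1996.
Marketing Approval Extension: +1132 days → 30 November 1999.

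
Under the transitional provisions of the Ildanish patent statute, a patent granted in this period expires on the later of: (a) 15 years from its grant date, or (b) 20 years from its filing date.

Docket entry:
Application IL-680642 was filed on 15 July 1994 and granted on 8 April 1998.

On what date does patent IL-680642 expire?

(a) grant + 15 years → 8 April 2013.
(b) filing + 20 years → 15 July 2014.
Later of the two: 15 July 2014.

2014-07-15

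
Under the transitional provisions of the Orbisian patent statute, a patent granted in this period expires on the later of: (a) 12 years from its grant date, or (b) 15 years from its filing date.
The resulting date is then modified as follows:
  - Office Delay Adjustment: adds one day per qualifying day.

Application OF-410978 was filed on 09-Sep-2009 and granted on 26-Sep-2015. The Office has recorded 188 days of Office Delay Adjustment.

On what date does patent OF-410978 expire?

April 1, 2028

(a) grant + 12 years → 26 September 2027.
(b) filing + 15 years → 9 September 2024.
Later of the two: 26 September 2027.
Office Delay Adjustment: +188 days → 1 April 2028.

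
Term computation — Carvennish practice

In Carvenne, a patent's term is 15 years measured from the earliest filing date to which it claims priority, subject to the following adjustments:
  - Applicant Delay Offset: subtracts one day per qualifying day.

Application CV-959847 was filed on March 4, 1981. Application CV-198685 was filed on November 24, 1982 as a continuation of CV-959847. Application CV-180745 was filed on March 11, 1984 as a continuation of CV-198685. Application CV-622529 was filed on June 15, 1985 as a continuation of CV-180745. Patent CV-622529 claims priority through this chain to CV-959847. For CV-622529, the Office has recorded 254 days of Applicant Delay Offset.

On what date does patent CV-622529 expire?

Earliest priority filing: 4 March 1981.
Base term: 4 March 1981 + 15 years → 4 March 1996.
Applicant Delay Offset: −254 days → 24 June 1995.

1995-06-24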